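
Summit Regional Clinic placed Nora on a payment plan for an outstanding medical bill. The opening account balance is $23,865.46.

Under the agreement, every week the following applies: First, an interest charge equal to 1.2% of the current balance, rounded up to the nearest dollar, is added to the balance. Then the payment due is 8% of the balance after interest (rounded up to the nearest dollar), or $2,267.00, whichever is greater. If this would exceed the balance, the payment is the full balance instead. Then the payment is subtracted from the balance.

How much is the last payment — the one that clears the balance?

$737.46

Week 1: $23,865.46 +$287.00 interest = $24,152.46; pay $2,267.00 → $21,885.46
Week 2: $21,885.46 +$263.00 interest = $22,148.46; pay $2,267.00 → $19,881.46
Week 3: $19,881.46 +$239.00 interest = $20,120.46; pay $2,267.00 → $17,853.46
Week 4: $17,853.46 +$215.00 interest = $18,068.46; pay $2,267.00 → $15,801.46
Week 5: $15,801.46 +$190.00 interest = $15,991.46; pay $2,267.00 → $13,724.46
Week 6: $13,724.46 +$165.00 interest = $13,889.46; pay $2,267.00 → $11,622.46
Week 7: $11,622.46 +$140.00 interest = $11,762.46; pay $2,267.00 → $9,495.46
Week 8: $9,495.46 +$114.00 interest = $9,609.46; pay $2,267.00 → $7,342.46
Week 9: $7,342.46 +$89.00 interest = $7,431.46; pay $2,267.00 → $5,164.46
Week 10: $5,164.46 +$62.00 interest = $5,226.46; pay $2,267.00 → $2,959.46
Week 11: $2,959.46 +$36.00 interest = $2,995.46; pay $2,267.00 → $728.46
Week 12: $728.46 +$9.00 interest = $737.46; pay $737.46 → $0.00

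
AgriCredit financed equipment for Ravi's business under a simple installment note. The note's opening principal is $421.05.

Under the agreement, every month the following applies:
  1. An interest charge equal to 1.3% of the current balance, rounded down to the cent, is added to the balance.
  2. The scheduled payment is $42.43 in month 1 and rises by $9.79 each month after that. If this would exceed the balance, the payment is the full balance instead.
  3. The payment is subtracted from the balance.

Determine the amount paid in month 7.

Month 1: opening $421.05; interest $5.47 → $426.52; payment $42.43; balance $384.09
Month 2: opening $384.09; interest $4.99 → $389.08; payment $52.22; balance $336.86
Month 3: opening $336.86; interest $4.37 → $341.23; payment $62.01; balance $279.22
Month 4: opening $279.22; interest $3.62 → $282.84; payment $71.80; balance $211.04
Month 5: opening $211.04; interest $2.74 → $213.78; payment $81.59; balance $132.19
Month 6: opening $132.19; interest $1.71 → $133.90; payment $91.38; balance $42.52
Month 7: opening $42.52; interest $0.55 → $43.07; payment $43.07; balance $0.00

$43.07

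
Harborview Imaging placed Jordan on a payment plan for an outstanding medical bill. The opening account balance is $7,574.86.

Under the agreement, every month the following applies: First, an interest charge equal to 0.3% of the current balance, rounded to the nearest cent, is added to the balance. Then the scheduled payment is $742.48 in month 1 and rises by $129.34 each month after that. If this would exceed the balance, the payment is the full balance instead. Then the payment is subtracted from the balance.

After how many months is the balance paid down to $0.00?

# | Opening | Interest | Payment | End bal
1 | $7,574.86 | $22.72 | $742.48 | $6,855.10
2 | $6,855.10 | $20.57 | $871.82 | $6,003.85
3 | $6,003.85 | $18.01 | $1,001.16 | $5,020.70
4 | $5,020.70 | $15.06 | $1,130.50 | $3,905.26
5 | $3,905.26 | $11.72 | $1,259.84 | $2,657.14
6 | $2,657.14 | $7.97 | $1,389.18 | $1,275.93
7 | $1,275.93 | $3.83 | $1,279.76 | $0.00
Balance reaches $0.00 in month 7.

7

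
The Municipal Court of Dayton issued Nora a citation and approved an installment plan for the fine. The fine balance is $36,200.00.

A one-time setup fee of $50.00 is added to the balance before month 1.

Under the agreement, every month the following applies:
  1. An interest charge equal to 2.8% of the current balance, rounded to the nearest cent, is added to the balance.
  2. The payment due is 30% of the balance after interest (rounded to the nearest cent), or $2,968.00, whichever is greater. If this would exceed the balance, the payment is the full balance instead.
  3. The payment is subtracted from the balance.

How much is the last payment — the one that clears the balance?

$1,411.13

Month 1: $36,250.00 +$1,015.00 interest = $37,265.00; pay $11,179.50 → $26,085.50
Month 2: $26,085.50 +$730.39 interest = $26,815.89; pay $8,044.77 → $18,771.12
Month 3: $18,771.12 +$525.59 interest = $19,296.71; pay $5,789.01 → $13,507.70
Month 4: $13,507.70 +$378.22 interest = $13,885.92; pay $4,165.78 → $9,720.14
Month 5: $9,720.14 +$272.16 interest = $9,992.30; pay $2,997.69 → $6,994.61
Month 6: $6,994.61 +$195.85 interest = $7,190.46; pay $2,968.00 → $4,222.46
Month 7: $4,222.46 +$118.23 interest = $4,340.69; pay $2,968.00 → $1,372.69
Month 8: $1,372.69 +$38.44 interest = $1,411.13; pay $1,411.13 → $0.00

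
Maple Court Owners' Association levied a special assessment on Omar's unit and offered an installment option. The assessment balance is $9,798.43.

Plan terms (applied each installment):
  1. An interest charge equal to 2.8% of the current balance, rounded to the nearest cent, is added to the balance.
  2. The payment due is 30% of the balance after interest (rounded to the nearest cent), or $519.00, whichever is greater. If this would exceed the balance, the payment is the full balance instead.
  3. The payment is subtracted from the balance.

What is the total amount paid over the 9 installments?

Installment 1: opening $9,798.43; interest $274.36 → $10,072.79; payment $3,021.84; balance $7,050.95
Installment 2: opening $7,050.95; interest $197.43 → $7,248.38; payment $2,174.51; balance $5,073.87
Installment 3: opening $5,073.87; interest $142.07 → $5,215.94; payment $1,564.78; balance $3,651.16
Installment 4: opening $3,651.16; interest $102.23 → $3,753.39; payment $1,126.02; balance $2,627.37
Installment 5: opening $2,627.37; interest $73.57 → $2,700.94; payment $810.28; balance $1,890.66
Installment 6: opening $1,890.66; interest $52.94 → $1,943.60; payment $583.08; balance $1,360.52
Installment 7: opening $1,360.52; interest $38.09 → $1,398.61; payment $519.00; balance $879.61
Installment 8: opening $879.61; interest $24.63 → $904.24; payment $519.00; balance $385.24
Installment 9: opening $385.24; interest $10.79 → $396.03; payment $396.03; balance $0.00
Total paid: $10,714.54

$10,714.54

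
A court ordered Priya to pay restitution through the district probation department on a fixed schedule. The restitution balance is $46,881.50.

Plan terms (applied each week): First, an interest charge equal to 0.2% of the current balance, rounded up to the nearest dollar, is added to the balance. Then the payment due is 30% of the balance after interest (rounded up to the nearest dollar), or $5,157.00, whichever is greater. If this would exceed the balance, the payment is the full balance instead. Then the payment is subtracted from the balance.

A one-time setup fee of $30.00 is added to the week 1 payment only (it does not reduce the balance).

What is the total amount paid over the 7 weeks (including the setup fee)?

$47,188.50

Week 1: $46,881.50 +$94.00 interest = $46,975.50; pay $14,093.00 (+ $30.00 fee) → $32,882.50
Week 2: $32,882.50 +$66.00 interest = $32,948.50; pay $9,885.00 → $23,063.50
Week 3: $23,063.50 +$47.00 interest = $23,110.50; pay $6,934.00 → $16,176.50
Week 4: $16,176.50 +$33.00 interest = $16,209.50; pay $5,157.00 → $11,052.50
Week 5: $11,052.50 +$23.00 interest = $11,075.50; pay $5,157.00 → $5,918.50
Week 6: $5,918.50 +$12.00 interest = $5,930.50; pay $5,157.00 → $773.50
Week 7: $773.50 +$2.00 interest = $775.50; pay $775.50 → $0.00
Total paid: $47,188.50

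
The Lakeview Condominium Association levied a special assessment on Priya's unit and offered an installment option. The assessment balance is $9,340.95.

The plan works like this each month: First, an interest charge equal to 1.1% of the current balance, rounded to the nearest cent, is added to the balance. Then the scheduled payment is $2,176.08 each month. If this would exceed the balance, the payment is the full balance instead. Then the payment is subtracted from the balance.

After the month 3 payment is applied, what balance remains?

$3,052.29

# | Opening | Interest | Payment | End bal
1 | $9,340.95 | $102.75 | $2,176.08 | $7,267.62
2 | $7,267.62 | $79.94 | $2,176.08 | $5,171.48
3 | $5,171.48 | $56.89 | $2,176.08 | $3,052.29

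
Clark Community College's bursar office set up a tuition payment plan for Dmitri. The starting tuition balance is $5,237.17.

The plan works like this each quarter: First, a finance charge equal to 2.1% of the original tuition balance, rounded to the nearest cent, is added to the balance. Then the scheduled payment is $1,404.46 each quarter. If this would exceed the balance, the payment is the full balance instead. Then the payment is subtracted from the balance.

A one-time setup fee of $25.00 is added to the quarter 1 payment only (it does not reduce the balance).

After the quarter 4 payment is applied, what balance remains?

Quarter 1: $5,237.17 +$109.98 interest = $5,347.15; pay $1,404.46 (+ $25.00 fee) → $3,942.69
Quarter 2: $3,942.69 +$109.98 interest = $4,052.67; pay $1,404.46 → $2,648.21
Quarter 3: $2,648.21 +$109.98 interest = $2,758.19; pay $1,404.46 → $1,353.73
Quarter 4: $1,353.73 +$109.98 interest = $1,463.71; pay $1,404.46 → $59.25

$59.25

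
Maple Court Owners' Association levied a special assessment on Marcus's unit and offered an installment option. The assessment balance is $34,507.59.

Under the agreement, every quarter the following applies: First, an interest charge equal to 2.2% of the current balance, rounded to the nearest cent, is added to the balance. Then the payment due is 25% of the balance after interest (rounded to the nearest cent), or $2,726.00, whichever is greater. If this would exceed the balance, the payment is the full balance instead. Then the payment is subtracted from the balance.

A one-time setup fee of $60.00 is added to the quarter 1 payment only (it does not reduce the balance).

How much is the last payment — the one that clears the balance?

Quarter 1: opening $34,507.59; interest $759.17 → $35,266.76; payment $8,816.69 (+ $60.00 fee); balance $26,450.07
Quarter 2: opening $26,450.07; interest $581.90 → $27,031.97; payment $6,757.99; balance $20,273.98
Quarter 3: opening $20,273.98; interest $446.03 → $20,720.01; payment $5,180.00; balance $15,540.01
Quarter 4: opening $15,540.01; interest $341.88 → $15,881.89; payment $3,970.47; balance $11,911.42
Quarter 5: opening $11,911.42; interest $262.05 → $12,173.47; payment $3,043.37; balance $9,130.10
Quarter 6: opening $9,130.10; interest $200.86 → $9,330.96; payment $2,726.00; balance $6,604.96
Quarter 7: opening $6,604.96; interest $145.31 → $6,750.27; payment $2,726.00; balance $4,024.27
Quarter 8: opening $4,024.27; interest $88.53 → $4,112.80; payment $2,726.00; balance $1,386.80
Quarter 9: opening $1,386.80; interest $30.51 → $1,417.31; payment $1,417.31; balance $0.00

$1,417.31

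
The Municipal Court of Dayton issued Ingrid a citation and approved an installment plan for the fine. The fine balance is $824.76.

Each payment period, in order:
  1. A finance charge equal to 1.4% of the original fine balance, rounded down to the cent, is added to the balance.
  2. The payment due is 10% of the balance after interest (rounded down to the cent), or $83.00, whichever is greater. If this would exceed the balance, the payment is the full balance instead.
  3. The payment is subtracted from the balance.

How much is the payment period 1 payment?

$83.63

Payment period 1: $824.76 +$11.54 interest = $836.30; pay $83.63 → $752.67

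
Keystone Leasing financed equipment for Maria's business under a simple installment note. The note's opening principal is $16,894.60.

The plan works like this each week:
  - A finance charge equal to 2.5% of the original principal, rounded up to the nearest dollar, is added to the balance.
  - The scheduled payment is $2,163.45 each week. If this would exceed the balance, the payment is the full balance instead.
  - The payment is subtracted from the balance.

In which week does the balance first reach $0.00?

Week 1: opening $16,894.60; interest $423.00 → $17,317.60; payment $2,163.45; balance $15,154.15
Week 2: opening $15,154.15; interest $423.00 → $15,577.15; payment $2,163.45; balance $13,413.70
Week 3: opening $13,413.70; interest $423.00 → $13,836.70; payment $2,163.45; balance $11,673.25
Week 4: opening $11,673.25; interest $423.00 → $12,096.25; payment $2,163.45; balance $9,932.80
Week 5: opening $9,932.80; interest $423.00 → $10,355.80; payment $2,163.45; balance $8,192.35
Week 6: opening $8,192.35; interest $423.00 → $8,615.35; payment $2,163.45; balance $6,451.90
Week 7: opening $6,451.90; interest $423.00 → $6,874.90; payment $2,163.45; balance $4,711.45
Week 8: opening $4,711.45; interest $423.00 → $5,134.45; payment $2,163.45; balance $2,971.00
Week 9: opening $2,971.00; interest $423.00 → $3,394.00; payment $2,163.45; balance $1,230.55
Week 10: opening $1,230.55; interest $423.00 → $1,653.55; payment $1,653.55; balance $0.00
Balance reaches $0.00 in week 10.

10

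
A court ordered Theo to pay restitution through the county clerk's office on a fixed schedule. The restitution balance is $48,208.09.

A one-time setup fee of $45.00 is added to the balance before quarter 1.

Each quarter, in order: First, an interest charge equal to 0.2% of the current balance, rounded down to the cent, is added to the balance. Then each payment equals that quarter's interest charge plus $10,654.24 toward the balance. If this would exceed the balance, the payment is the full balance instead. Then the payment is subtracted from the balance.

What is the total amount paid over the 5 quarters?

Quarter 1: opening $48,253.09; interest $96.50 → $48,349.59; payment $10,750.74; balance $37,598.85
Quarter 2: opening $37,598.85; interest $75.19 → $37,674.04; payment $10,729.43; balance $26,944.61
Quarter 3: opening $26,944.61; interest $53.88 → $26,998.49; payment $10,708.12; balance $16,290.37
Quarter 4: opening $16,290.37; interest $32.58 → $16,322.95; payment $10,686.82; balance $5,636.13
Quarter 5: opening $5,636.13; interest $11.27 → $5,647.40; payment $5,647.40; balance $0.00
Total paid: $48,522.51

$48,522.51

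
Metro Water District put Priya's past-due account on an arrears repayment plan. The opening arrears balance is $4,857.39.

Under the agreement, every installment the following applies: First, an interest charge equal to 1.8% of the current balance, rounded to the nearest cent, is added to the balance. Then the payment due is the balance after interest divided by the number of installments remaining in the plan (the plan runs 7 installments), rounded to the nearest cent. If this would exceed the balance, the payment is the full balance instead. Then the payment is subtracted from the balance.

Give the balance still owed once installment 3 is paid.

$2,928.25

Installment 1: $4,857.39 +$87.43 interest = $4,944.82; pay $706.40 → $4,238.42
Installment 2: $4,238.42 +$76.29 interest = $4,314.71; pay $719.12 → $3,595.59
Installment 3: $3,595.59 +$64.72 interest = $3,660.31; pay $732.06 → $2,928.25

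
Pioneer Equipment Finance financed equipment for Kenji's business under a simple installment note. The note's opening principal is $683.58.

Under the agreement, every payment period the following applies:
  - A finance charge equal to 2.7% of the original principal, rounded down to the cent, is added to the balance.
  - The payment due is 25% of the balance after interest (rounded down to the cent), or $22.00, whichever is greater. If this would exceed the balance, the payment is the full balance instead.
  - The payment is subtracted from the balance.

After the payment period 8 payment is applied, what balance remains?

$118.26

Payment period 1: opening $683.58; interest $18.45 → $702.03; payment $175.50; balance $526.53
Payment period 2: opening $526.53; interest $18.45 → $544.98; payment $136.24; balance $408.74
Payment period 3: opening $408.74; interest $18.45 → $427.19; payment $106.79; balance $320.40
Payment period 4: opening $320.40; interest $18.45 → $338.85; payment $84.71; balance $254.14
Payment period 5: opening $254.14; interest $18.45 → $272.59; payment $68.14; balance $204.45
Payment period 6: opening $204.45; interest $18.45 → $222.90; payment $55.72; balance $167.18
Payment period 7: opening $167.18; interest $18.45 → $185.63; payment $46.40; balance $139.23
Payment period 8: opening $139.23; interest $18.45 → $157.68; payment $39.42; balance $118.26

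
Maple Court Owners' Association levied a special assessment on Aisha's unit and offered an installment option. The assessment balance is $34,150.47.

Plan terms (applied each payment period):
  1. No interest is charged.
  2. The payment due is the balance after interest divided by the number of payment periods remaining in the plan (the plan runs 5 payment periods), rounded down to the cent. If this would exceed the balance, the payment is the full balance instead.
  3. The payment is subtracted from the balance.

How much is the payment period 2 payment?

Payment period 1: $34,150.47 − $6,830.09 → $27,320.38
Payment period 2: $27,320.38 − $6,830.09 → $20,490.29

$6,830.09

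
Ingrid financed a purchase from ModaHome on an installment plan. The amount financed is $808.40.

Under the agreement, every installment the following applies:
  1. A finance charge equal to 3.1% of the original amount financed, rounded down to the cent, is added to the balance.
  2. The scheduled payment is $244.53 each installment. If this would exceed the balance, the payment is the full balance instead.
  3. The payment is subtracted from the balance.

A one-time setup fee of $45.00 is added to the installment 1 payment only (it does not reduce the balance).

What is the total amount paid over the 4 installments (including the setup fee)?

$953.64

Installment 1: opening $808.40; interest $25.06 → $833.46; payment $244.53 (+ $45.00 fee); balance $588.93
Installment 2: opening $588.93; interest $25.06 → $613.99; payment $244.53; balance $369.46
Installment 3: opening $369.46; interest $25.06 → $394.52; payment $244.53; balance $149.99
Installment 4: opening $149.99; interest $25.06 → $175.05; payment $175.05; balance $0.00
Total paid: $953.64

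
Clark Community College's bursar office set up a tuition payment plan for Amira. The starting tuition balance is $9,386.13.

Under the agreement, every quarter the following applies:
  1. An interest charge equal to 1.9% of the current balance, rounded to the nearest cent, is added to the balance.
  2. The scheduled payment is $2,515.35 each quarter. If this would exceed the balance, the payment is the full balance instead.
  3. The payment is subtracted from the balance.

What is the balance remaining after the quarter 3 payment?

Quarter 1: opening $9,386.13; interest $178.34 → $9,564.47; payment $2,515.35; balance $7,049.12
Quarter 2: opening $7,049.12; interest $133.93 → $7,183.05; payment $2,515.35; balance $4,667.70
Quarter 3: opening $4,667.70; interest $88.69 → $4,756.39; payment $2,515.35; balance $2,241.04

$2,241.04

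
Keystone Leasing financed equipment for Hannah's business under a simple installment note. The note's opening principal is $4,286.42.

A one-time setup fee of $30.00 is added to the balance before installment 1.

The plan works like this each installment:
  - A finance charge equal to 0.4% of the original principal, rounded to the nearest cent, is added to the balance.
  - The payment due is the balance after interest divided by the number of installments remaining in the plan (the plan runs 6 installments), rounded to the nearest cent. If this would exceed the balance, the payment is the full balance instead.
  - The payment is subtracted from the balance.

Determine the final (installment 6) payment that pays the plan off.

$761.42

Installment 1: opening $4,316.42; interest $17.15 → $4,333.57; payment $722.26; balance $3,611.31
Installment 2: opening $3,611.31; interest $17.15 → $3,628.46; payment $725.69; balance $2,902.77
Installment 3: opening $2,902.77; interest $17.15 → $2,919.92; payment $729.98; balance $2,189.94
Installment 4: opening $2,189.94; interest $17.15 → $2,207.09; payment $735.70; balance $1,471.39
Installment 5: opening $1,471.39; interest $17.15 → $1,488.54; payment $744.27; balance $744.27
Installment 6: opening $744.27; interest $17.15 → $761.42; payment $761.42; balance $0.00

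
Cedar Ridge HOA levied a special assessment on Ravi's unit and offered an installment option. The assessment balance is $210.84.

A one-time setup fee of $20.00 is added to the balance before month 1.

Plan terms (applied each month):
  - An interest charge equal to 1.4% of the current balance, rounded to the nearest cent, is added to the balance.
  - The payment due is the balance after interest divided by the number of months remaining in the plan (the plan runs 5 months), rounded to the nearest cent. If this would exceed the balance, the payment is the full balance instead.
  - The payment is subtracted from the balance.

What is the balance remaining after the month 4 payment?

Month 1: opening $230.84; interest $3.23 → $234.07; payment $46.81; balance $187.26
Month 2: opening $187.26; interest $2.62 → $189.88; payment $47.47; balance $142.41
Month 3: opening $142.41; interest $1.99 → $144.40; payment $48.13; balance $96.27
Month 4: opening $96.27; interest $1.35 → $97.62; payment $48.81; balance $48.81

$48.81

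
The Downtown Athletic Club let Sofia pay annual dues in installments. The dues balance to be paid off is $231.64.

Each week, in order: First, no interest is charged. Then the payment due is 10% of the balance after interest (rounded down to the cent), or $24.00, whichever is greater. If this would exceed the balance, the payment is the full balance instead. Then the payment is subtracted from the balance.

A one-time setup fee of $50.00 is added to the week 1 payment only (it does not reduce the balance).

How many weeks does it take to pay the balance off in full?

Week 1: $231.64 − $24.00 (+ $50.00 fee) → $207.64
Week 2: $207.64 − $24.00 → $183.64
Week 3: $183.64 − $24.00 → $159.64
Week 4: $159.64 − $24.00 → $135.64
Week 5: $135.64 − $24.00 → $111.64
Week 6: $111.64 − $24.00 → $87.64
Week 7: $87.64 − $24.00 → $63.64
Week 8: $63.64 − $24.00 → $39.64
Week 9: $39.64 − $24.00 → $15.64
Week 10: $15.64 − $15.64 → $0.00
Balance reaches $0.00 in week 10.

10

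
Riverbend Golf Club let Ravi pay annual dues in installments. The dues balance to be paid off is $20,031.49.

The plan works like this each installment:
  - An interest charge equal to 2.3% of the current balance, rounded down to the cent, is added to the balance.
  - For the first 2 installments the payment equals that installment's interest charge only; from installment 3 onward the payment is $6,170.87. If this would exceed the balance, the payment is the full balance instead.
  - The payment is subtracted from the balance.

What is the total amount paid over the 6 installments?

$21,995.66

Installment 1: $20,031.49 +$460.72 interest = $20,492.21; pay $460.72 → $20,031.49
Installment 2: $20,031.49 +$460.72 interest = $20,492.21; pay $460.72 → $20,031.49
Installment 3: $20,031.49 +$460.72 interest = $20,492.21; pay $6,170.87 → $14,321.34
Installment 4: $14,321.34 +$329.39 interest = $14,650.73; pay $6,170.87 → $8,479.86
Installment 5: $8,479.86 +$195.03 interest = $8,674.89; pay $6,170.87 → $2,504.02
Installment 6: $2,504.02 +$57.59 interest = $2,561.61; pay $2,561.61 → $0.00
Total paid: $21,995.66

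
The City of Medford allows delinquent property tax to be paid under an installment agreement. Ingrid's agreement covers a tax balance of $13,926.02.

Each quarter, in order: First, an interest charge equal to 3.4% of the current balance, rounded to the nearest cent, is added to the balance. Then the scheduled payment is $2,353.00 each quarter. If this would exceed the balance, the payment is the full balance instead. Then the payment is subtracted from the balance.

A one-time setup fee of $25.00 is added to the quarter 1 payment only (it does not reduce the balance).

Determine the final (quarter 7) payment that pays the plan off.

$1,701.75

# | Opening | Interest | Payment | Fee | End bal
1 | $13,926.02 | $473.48 | $2,353.00 | $25.00 | $12,046.50
2 | $12,046.50 | $409.58 | $2,353.00 | — | $10,103.08
3 | $10,103.08 | $343.50 | $2,353.00 | — | $8,093.58
4 | $8,093.58 | $275.18 | $2,353.00 | — | $6,015.76
5 | $6,015.76 | $204.54 | $2,353.00 | — | $3,867.30
6 | $3,867.30 | $131.49 | $2,353.00 | — | $1,645.79
7 | $1,645.79 | $55.96 | $1,701.75 | — | $0.00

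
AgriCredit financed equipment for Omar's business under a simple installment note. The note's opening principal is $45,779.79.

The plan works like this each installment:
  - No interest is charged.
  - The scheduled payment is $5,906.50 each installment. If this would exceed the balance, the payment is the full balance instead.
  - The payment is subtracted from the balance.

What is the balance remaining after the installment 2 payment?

Installment 1: opening $45,779.79; payment $5,906.50; balance $39,873.29
Installment 2: opening $39,873.29; payment $5,906.50; balance $33,966.79

$33,966.79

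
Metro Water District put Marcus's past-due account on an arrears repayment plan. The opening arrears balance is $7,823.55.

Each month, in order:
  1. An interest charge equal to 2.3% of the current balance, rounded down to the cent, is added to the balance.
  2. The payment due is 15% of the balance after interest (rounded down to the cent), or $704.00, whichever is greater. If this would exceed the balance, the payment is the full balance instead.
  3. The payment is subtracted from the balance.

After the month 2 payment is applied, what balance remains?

$5,915.52

# | Opening | Interest | Payment | End bal
1 | $7,823.55 | $179.94 | $1,200.52 | $6,802.97
2 | $6,802.97 | $156.46 | $1,043.91 | $5,915.52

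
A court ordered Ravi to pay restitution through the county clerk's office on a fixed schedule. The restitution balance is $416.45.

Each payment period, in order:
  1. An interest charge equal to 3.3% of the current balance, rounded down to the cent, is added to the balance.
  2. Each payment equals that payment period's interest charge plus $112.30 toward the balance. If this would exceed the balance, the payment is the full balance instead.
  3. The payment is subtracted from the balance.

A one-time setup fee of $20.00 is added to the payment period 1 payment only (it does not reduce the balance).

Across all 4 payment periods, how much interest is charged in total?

Payment period 1: $416.45 +$13.74 interest = $430.19; pay $126.04 (+ $20.00 fee) → $304.15
Payment period 2: $304.15 +$10.03 interest = $314.18; pay $122.33 → $191.85
Payment period 3: $191.85 +$6.33 interest = $198.18; pay $118.63 → $79.55
Payment period 4: $79.55 +$2.62 interest = $82.17; pay $82.17 → $0.00
Total interest: $13.74 + $10.03 + $6.33 + $2.62 = $32.72

$32.72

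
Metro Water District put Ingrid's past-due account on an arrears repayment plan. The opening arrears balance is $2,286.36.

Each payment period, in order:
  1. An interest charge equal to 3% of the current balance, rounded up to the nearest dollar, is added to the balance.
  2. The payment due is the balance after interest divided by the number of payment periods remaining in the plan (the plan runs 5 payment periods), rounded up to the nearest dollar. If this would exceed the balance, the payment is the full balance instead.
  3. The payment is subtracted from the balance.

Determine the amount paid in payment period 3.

Payment period 1: opening $2,286.36; interest $69.00 → $2,355.36; payment $472.00; balance $1,883.36
Payment period 2: opening $1,883.36; interest $57.00 → $1,940.36; payment $486.00; balance $1,454.36
Payment period 3: opening $1,454.36; interest $44.00 → $1,498.36; payment $500.00; balance $998.36

$500.00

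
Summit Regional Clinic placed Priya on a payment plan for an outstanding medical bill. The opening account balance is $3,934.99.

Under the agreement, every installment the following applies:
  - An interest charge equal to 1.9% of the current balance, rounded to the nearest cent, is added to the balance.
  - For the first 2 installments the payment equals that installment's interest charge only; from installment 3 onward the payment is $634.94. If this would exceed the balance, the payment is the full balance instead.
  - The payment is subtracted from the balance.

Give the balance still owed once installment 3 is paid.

$3,374.81

Installment 1: opening $3,934.99; interest $74.76 → $4,009.75; payment $74.76; balance $3,934.99
Installment 2: opening $3,934.99; interest $74.76 → $4,009.75; payment $74.76; balance $3,934.99
Installment 3: opening $3,934.99; interest $74.76 → $4,009.75; payment $634.94; balance $3,374.81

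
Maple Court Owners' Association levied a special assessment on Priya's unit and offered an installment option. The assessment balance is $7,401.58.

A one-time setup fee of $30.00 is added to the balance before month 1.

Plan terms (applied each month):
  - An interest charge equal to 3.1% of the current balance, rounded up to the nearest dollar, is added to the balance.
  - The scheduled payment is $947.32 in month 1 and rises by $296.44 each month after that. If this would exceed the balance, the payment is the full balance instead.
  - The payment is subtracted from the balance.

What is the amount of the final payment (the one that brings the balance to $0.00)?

$581.58

Month 1: $7,431.58 +$231.00 interest = $7,662.58; pay $947.32 → $6,715.26
Month 2: $6,715.26 +$209.00 interest = $6,924.26; pay $1,243.76 → $5,680.50
Month 3: $5,680.50 +$177.00 interest = $5,857.50; pay $1,540.20 → $4,317.30
Month 4: $4,317.30 +$134.00 interest = $4,451.30; pay $1,836.64 → $2,614.66
Month 5: $2,614.66 +$82.00 interest = $2,696.66; pay $2,133.08 → $563.58
Month 6: $563.58 +$18.00 interest = $581.58; pay $581.58 → $0.00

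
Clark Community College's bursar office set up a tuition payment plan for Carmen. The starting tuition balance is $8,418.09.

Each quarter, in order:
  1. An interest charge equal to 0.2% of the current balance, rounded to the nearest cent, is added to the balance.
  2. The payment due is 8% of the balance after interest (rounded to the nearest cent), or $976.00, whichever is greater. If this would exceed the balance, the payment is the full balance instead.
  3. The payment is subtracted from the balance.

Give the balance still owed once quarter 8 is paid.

Quarter 1: opening $8,418.09; interest $16.84 → $8,434.93; payment $976.00; balance $7,458.93
Quarter 2: opening $7,458.93; interest $14.92 → $7,473.85; payment $976.00; balance $6,497.85
Quarter 3: opening $6,497.85; interest $13.00 → $6,510.85; payment $976.00; balance $5,534.85
Quarter 4: opening $5,534.85; interest $11.07 → $5,545.92; payment $976.00; balance $4,569.92
Quarter 5: opening $4,569.92; interest $9.14 → $4,579.06; payment $976.00; balance $3,603.06
Quarter 6: opening $3,603.06; interest $7.21 → $3,610.27; payment $976.00; balance $2,634.27
Quarter 7: opening $2,634.27; interest $5.27 → $2,639.54; payment $976.00; balance $1,663.54
Quarter 8: opening $1,663.54; interest $3.33 → $1,666.87; payment $976.00; balance $690.87

$690.87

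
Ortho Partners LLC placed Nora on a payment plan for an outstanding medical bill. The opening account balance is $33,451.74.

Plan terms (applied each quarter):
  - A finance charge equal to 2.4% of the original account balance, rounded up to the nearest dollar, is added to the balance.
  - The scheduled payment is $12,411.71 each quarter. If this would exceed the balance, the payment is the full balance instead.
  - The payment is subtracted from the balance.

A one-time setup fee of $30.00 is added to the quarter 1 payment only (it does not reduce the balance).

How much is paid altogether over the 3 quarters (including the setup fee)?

Quarter 1: $33,451.74 +$803.00 interest = $34,254.74; pay $12,411.71 (+ $30.00 fee) → $21,843.03
Quarter 2: $21,843.03 +$803.00 interest = $22,646.03; pay $12,411.71 → $10,234.32
Quarter 3: $10,234.32 +$803.00 interest = $11,037.32; pay $11,037.32 → $0.00
Total paid: $35,890.74

$35,890.74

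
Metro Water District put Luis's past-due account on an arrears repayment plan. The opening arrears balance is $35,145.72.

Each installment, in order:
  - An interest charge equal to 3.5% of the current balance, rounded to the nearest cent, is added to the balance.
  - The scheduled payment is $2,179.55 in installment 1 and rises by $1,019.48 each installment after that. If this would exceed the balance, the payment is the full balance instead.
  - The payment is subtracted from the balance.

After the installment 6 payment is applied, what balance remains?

# | Opening | Interest | Payment | End bal
1 | $35,145.72 | $1,230.10 | $2,179.55 | $34,196.27
2 | $34,196.27 | $1,196.87 | $3,199.03 | $32,194.11
3 | $32,194.11 | $1,126.79 | $4,218.51 | $29,102.39
4 | $29,102.39 | $1,018.58 | $5,237.99 | $24,882.98
5 | $24,882.98 | $870.90 | $6,257.47 | $19,496.41
6 | $19,496.41 | $682.37 | $7,276.95 | $12,901.83

$12,901.83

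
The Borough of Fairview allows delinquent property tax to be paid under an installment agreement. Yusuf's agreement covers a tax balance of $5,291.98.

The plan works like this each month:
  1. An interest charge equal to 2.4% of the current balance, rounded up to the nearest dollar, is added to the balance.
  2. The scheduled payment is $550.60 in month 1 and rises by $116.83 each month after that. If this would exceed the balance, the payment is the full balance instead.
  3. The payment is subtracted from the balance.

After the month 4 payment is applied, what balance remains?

Month 1: opening $5,291.98; interest $128.00 → $5,419.98; payment $550.60; balance $4,869.38
Month 2: opening $4,869.38; interest $117.00 → $4,986.38; payment $667.43; balance $4,318.95
Month 3: opening $4,318.95; interest $104.00 → $4,422.95; payment $784.26; balance $3,638.69
Month 4: opening $3,638.69; interest $88.00 → $3,726.69; payment $901.09; balance $2,825.60

$2,825.60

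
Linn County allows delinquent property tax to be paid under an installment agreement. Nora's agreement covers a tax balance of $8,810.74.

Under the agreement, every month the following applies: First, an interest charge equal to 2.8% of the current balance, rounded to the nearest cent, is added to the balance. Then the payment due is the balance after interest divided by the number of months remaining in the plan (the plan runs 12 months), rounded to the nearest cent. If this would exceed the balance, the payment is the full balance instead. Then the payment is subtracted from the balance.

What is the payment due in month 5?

# | Opening | Interest | Payment | End bal
1 | $8,810.74 | $246.70 | $754.79 | $8,302.65
2 | $8,302.65 | $232.47 | $775.92 | $7,759.20
3 | $7,759.20 | $217.26 | $797.65 | $7,178.81
4 | $7,178.81 | $201.01 | $819.98 | $6,559.84
5 | $6,559.84 | $183.68 | $842.94 | $5,900.58

$842.94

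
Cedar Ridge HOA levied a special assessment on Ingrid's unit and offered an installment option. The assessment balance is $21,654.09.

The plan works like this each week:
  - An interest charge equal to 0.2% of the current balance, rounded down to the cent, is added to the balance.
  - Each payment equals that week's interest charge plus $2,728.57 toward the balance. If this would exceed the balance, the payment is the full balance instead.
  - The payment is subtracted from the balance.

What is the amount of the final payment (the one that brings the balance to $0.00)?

$2,559.20

# | Opening | Interest | Payment | End bal
1 | $21,654.09 | $43.30 | $2,771.87 | $18,925.52
2 | $18,925.52 | $37.85 | $2,766.42 | $16,196.95
3 | $16,196.95 | $32.39 | $2,760.96 | $13,468.38
4 | $13,468.38 | $26.93 | $2,755.50 | $10,739.81
5 | $10,739.81 | $21.47 | $2,750.04 | $8,011.24
6 | $8,011.24 | $16.02 | $2,744.59 | $5,282.67
7 | $5,282.67 | $10.56 | $2,739.13 | $2,554.10
8 | $2,554.10 | $5.10 | $2,559.20 | $0.00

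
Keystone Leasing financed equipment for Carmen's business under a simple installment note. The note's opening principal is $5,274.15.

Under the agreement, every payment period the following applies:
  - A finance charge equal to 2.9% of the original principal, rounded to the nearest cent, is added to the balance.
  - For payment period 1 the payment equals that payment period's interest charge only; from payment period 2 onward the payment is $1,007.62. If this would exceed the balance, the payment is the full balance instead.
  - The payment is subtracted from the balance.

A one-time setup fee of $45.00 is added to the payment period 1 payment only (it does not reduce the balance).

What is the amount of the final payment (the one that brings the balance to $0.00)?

$299.08

Payment period 1: opening $5,274.15; interest $152.95 → $5,427.10; payment $152.95 (+ $45.00 fee); balance $5,274.15
Payment period 2: opening $5,274.15; interest $152.95 → $5,427.10; payment $1,007.62; balance $4,419.48
Payment period 3: opening $4,419.48; interest $152.95 → $4,572.43; payment $1,007.62; balance $3,564.81
Payment period 4: opening $3,564.81; interest $152.95 → $3,717.76; payment $1,007.62; balance $2,710.14
Payment period 5: opening $2,710.14; interest $152.95 → $2,863.09; payment $1,007.62; balance $1,855.47
Payment period 6: opening $1,855.47; interest $152.95 → $2,008.42; payment $1,007.62; balance $1,000.80
Payment period 7: opening $1,000.80; interest $152.95 → $1,153.75; payment $1,007.62; balance $146.13
Payment period 8: opening $146.13; interest $152.95 → $299.08; payment $299.08; balance $0.00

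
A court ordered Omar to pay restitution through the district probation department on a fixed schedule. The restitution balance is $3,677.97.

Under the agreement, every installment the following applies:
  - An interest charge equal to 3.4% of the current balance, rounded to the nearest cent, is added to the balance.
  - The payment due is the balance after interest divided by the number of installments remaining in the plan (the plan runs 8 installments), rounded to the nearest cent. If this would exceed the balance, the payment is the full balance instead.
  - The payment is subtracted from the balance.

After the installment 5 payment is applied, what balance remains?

# | Opening | Interest | Payment | End bal
1 | $3,677.97 | $125.05 | $475.38 | $3,327.64
2 | $3,327.64 | $113.14 | $491.54 | $2,949.24
3 | $2,949.24 | $100.27 | $508.25 | $2,541.26
4 | $2,541.26 | $86.40 | $525.53 | $2,102.13
5 | $2,102.13 | $71.47 | $543.40 | $1,630.20

$1,630.20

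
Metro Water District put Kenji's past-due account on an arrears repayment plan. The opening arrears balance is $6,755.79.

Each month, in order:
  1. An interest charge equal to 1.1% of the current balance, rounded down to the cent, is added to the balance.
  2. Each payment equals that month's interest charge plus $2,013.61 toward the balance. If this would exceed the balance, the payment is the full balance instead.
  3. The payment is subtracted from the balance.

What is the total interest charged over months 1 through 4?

# | Opening | Interest | Payment | End bal
1 | $6,755.79 | $74.31 | $2,087.92 | $4,742.18
2 | $4,742.18 | $52.16 | $2,065.77 | $2,728.57
3 | $2,728.57 | $30.01 | $2,043.62 | $714.96
4 | $714.96 | $7.86 | $722.82 | $0.00
Total interest: $74.31 + $52.16 + $30.01 + $7.86 = $164.34

$164.34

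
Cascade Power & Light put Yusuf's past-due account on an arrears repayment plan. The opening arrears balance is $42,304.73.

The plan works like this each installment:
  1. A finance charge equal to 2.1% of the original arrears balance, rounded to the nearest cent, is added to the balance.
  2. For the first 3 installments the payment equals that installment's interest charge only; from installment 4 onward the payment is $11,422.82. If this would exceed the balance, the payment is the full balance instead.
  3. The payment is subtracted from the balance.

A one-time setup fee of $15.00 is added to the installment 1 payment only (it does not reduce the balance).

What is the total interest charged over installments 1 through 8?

# | Opening | Interest | Payment | Fee | End bal
1 | $42,304.73 | $888.40 | $888.40 | $15.00 | $42,304.73
2 | $42,304.73 | $888.40 | $888.40 | — | $42,304.73
3 | $42,304.73 | $888.40 | $888.40 | — | $42,304.73
4 | $42,304.73 | $888.40 | $11,422.82 | — | $31,770.31
5 | $31,770.31 | $888.40 | $11,422.82 | — | $21,235.89
6 | $21,235.89 | $888.40 | $11,422.82 | — | $10,701.47
7 | $10,701.47 | $888.40 | $11,422.82 | — | $167.05
8 | $167.05 | $888.40 | $1,055.45 | — | $0.00
Total interest: $888.40 + $888.40 + $888.40 + $888.40 + $888.40 + $888.40 + $888.40 + $888.40 = $7,107.20

$7,107.20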